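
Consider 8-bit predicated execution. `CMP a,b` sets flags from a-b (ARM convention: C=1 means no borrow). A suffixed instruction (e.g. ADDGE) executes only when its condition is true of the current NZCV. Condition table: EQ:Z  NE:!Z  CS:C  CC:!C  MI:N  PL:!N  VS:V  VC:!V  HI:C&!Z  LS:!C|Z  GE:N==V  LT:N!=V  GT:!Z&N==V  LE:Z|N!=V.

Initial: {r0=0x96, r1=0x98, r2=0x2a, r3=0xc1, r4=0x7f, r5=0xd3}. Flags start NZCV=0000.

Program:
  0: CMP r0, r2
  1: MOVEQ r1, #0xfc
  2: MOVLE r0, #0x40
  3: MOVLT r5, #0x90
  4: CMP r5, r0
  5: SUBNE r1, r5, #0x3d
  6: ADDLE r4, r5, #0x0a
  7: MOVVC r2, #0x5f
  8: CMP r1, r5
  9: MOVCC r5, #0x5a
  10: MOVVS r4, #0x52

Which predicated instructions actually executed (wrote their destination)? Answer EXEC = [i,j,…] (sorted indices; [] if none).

[0] flags=0011 → (cmp)
[1] flags=0011 EQ?F → skip
[2] flags=0011 LE?T → r0=0x40
[3] flags=0011 LT?T → r5=0x90
[4] flags=0011 → (cmp)
[5] flags=0011 NE?T → r1=0x53
[6] flags=0011 LE?T → r4=0x9a
[7] flags=0011 VC?F → skip
[8] flags=1001 → (cmp)
[9] flags=1001 CC?T → r5=0x5a
[10] flags=1001 VS?T → r4=0x52

EXEC = [2,3,5,6,9,10]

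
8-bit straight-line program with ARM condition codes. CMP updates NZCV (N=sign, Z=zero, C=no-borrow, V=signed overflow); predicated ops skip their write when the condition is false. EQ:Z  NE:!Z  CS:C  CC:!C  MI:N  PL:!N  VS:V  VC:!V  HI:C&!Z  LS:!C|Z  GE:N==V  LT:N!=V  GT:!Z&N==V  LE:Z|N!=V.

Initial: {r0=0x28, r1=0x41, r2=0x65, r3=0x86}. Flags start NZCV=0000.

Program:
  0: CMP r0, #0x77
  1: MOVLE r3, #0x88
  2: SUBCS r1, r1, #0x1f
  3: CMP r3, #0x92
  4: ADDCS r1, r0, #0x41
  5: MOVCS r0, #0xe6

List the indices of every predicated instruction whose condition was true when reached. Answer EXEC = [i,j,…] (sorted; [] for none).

[0] flags=1000 → (cmp)
[1] flags=1000 LE?T → r3=0x88
[2] flags=1000 CS?F → skip
[3] flags=1000 → (cmp)
[4] flags=1000 CS?F → skip
[5] flags=1000 CS?F → skip

EXEC = [1]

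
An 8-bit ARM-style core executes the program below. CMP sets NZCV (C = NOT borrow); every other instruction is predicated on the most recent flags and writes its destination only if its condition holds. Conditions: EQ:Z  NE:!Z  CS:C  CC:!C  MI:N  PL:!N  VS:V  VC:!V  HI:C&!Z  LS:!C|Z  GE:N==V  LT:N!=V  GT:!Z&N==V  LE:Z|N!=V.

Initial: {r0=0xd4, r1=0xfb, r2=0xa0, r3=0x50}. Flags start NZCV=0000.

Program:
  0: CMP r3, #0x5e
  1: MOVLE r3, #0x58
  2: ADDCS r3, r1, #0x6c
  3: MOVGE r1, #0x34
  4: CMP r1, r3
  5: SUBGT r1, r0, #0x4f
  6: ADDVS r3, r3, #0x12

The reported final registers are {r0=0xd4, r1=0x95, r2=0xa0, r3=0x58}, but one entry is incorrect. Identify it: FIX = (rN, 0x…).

0: ✓ CMP  NZCV=1000
1: ✓ MOVLE  r3←0x58
2: · ADDCS
3: · MOVGE
4: ✓ CMP  NZCV=1010
5: · SUBGT
6: · ADDVS

FIX = (r1, 0xfb)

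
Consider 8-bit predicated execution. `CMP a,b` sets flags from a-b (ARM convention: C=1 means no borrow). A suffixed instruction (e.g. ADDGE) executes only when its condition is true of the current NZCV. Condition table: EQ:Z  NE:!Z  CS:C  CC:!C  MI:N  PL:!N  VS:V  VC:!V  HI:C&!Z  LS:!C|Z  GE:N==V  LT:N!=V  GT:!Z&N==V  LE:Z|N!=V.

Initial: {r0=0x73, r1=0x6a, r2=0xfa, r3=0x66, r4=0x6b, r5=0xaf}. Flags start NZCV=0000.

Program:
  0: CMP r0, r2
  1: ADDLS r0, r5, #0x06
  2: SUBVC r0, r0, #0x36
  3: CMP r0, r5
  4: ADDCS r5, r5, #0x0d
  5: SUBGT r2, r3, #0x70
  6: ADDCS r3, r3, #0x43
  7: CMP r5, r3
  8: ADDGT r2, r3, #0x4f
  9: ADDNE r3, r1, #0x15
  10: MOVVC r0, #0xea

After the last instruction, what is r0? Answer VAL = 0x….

VAL = 0x7f

[0] flags=0000 → (cmp)
[1] flags=0000 LS?T → r0=0xb5
[2] flags=0000 VC?T → r0=0x7f
[3] flags=1001 → (cmp)
[4] flags=1001 CS?F → skip
[5] flags=1001 GT?T → r2=0xf6
[6] flags=1001 CS?F → skip
[7] flags=0011 → (cmp)
[8] flags=0011 GT?F → skip
[9] flags=0011 NE?T → r3=0x7f
[10] flags=0011 VC?F → skip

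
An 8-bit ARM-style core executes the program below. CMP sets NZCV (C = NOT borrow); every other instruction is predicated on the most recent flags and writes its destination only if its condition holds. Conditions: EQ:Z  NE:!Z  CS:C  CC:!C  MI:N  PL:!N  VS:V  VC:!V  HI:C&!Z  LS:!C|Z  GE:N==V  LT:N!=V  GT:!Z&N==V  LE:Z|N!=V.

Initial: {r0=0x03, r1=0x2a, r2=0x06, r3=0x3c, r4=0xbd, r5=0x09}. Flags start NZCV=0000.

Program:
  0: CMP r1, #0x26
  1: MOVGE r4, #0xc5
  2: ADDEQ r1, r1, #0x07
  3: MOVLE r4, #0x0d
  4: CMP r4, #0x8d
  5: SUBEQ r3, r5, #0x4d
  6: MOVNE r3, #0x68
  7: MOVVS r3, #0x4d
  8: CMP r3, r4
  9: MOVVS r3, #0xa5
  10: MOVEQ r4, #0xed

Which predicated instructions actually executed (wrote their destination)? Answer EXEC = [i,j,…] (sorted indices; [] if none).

0: ✓ CMP  NZCV=0010
1: ✓ MOVGE  r4←0xc5
2: · ADDEQ
3: · MOVLE
4: ✓ CMP  NZCV=0010
5: · SUBEQ
6: ✓ MOVNE  r3←0x68
7: · MOVVS
8: ✓ CMP  NZCV=1001
9: ✓ MOVVS  r3←0xa5
10: · MOVEQ

EXEC = [1,6,9]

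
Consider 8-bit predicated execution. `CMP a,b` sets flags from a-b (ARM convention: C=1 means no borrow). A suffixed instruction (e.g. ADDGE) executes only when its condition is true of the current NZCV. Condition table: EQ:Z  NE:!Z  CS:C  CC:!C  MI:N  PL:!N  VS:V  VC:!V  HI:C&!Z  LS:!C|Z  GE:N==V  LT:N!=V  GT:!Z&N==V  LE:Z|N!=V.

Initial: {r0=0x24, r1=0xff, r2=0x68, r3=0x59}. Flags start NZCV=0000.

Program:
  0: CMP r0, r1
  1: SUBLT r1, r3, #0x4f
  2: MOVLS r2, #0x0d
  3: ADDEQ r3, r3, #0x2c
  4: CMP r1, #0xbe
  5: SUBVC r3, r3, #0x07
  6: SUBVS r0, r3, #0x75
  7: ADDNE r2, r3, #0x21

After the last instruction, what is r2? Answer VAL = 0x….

[0] flags=0000 → (cmp)
[1] flags=0000 LT?F → skip
[2] flags=0000 LS?T → r2=0x0d
[3] flags=0000 EQ?F → skip
[4] flags=0010 → (cmp)
[5] flags=0010 VC?T → r3=0x52
[6] flags=0010 VS?F → skip
[7] flags=0010 NE?T → r2=0x73

VAL = 0x73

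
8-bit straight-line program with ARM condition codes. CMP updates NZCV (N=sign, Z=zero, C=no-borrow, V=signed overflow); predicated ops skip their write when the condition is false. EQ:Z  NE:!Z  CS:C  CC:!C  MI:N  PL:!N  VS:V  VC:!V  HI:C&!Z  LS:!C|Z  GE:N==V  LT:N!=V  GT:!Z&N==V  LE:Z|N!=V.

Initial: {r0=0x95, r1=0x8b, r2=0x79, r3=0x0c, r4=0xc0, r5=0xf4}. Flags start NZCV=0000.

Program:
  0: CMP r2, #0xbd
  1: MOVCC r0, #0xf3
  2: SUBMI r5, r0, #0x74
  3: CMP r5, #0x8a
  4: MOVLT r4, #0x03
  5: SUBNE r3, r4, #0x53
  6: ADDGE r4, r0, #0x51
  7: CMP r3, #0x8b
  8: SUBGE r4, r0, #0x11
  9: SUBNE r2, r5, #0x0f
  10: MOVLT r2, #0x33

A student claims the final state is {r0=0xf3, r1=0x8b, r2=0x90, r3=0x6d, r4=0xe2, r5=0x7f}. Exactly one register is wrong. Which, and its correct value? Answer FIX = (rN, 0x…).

FIX = (r2, 0x70)

[0] flags=1001 → (cmp)
[1] flags=1001 CC?T → r0=0xf3
[2] flags=1001 MI?T → r5=0x7f
[3] flags=1001 → (cmp)
[4] flags=1001 LT?F → skip
[5] flags=1001 NE?T → r3=0x6d
[6] flags=1001 GE?T → r4=0x44
[7] flags=1001 → (cmp)
[8] flags=1001 GE?T → r4=0xe2
[9] flags=1001 NE?T → r2=0x70
[10] flags=1001 LT?F → skip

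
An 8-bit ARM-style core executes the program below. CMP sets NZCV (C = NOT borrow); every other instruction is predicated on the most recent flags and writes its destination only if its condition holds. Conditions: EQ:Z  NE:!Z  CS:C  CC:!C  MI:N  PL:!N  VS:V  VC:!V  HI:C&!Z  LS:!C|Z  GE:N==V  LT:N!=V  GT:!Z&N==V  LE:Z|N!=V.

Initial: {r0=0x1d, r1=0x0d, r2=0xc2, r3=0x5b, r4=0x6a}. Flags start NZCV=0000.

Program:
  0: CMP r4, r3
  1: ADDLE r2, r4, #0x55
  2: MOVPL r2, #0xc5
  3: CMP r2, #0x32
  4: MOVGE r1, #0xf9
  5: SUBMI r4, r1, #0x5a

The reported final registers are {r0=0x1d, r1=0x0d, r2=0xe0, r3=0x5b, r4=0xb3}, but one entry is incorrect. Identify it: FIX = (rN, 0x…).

0: ✓ CMP  NZCV=0010
1: · ADDLE
2: ✓ MOVPL  r2←0xc5
3: ✓ CMP  NZCV=1010
4: · MOVGE
5: ✓ SUBMI  r4←0xb3

FIX = (r2, 0xc5)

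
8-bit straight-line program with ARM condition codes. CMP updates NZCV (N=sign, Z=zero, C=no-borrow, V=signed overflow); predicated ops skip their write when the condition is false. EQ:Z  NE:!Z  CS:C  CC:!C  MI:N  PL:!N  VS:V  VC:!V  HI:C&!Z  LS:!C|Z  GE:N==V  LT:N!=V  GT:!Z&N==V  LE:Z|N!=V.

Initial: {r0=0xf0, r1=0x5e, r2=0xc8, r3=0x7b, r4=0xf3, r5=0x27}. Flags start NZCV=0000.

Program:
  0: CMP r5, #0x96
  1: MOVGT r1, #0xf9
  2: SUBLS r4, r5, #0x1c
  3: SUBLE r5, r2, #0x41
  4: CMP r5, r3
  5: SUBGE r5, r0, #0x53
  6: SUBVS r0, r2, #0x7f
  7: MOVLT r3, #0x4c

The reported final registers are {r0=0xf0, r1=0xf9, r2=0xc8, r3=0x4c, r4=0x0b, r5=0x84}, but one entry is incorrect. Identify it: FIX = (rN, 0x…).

FIX = (r5, 0x27)

[0] flags=1001 → (cmp)
[1] flags=1001 GT?T → r1=0xf9
[2] flags=1001 LS?T → r4=0x0b
[3] flags=1001 LE?F → skip
[4] flags=1000 → (cmp)
[5] flags=1000 GE?F → skip
[6] flags=1000 VS?F → skip
[7] flags=1000 LT?T → r3=0x4c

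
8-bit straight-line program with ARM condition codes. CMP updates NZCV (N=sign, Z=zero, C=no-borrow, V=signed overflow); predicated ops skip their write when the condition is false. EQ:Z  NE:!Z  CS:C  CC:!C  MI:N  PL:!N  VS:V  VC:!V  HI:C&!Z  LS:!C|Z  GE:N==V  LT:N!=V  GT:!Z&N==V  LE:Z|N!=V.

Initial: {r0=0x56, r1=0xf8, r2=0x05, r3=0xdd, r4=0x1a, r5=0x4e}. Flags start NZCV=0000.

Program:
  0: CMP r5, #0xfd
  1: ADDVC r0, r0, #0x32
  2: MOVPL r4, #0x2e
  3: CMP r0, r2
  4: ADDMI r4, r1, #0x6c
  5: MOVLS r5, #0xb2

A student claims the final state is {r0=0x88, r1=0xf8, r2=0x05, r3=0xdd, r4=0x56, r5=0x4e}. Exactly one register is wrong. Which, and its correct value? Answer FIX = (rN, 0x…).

[0] flags=0000 → (cmp)
[1] flags=0000 VC?T → r0=0x88
[2] flags=0000 PL?T → r4=0x2e
[3] flags=1010 → (cmp)
[4] flags=1010 MI?T → r4=0x64
[5] flags=1010 LS?F → skip

FIX = (r4, 0x64)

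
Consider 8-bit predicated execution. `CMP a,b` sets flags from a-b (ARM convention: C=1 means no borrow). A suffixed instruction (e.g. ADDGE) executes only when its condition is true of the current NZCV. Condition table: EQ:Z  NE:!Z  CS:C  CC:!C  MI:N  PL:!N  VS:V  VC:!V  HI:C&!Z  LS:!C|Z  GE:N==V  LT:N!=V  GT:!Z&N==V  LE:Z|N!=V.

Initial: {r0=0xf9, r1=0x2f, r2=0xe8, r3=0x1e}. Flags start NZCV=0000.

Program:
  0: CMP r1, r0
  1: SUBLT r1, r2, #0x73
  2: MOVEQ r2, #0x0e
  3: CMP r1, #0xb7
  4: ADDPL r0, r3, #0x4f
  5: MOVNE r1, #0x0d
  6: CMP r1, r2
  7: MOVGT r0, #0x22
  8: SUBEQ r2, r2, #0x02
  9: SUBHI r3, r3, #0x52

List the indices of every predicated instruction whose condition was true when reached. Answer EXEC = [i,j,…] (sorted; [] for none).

0: ✓ CMP  NZCV=0000
1: · SUBLT
2: · MOVEQ
3: ✓ CMP  NZCV=0000
4: ✓ ADDPL  r0←0x6d
5: ✓ MOVNE  r1←0x0d
6: ✓ CMP  NZCV=0000
7: ✓ MOVGT  r0←0x22
8: · SUBEQ
9: · SUBHI

EXEC = [4,5,7]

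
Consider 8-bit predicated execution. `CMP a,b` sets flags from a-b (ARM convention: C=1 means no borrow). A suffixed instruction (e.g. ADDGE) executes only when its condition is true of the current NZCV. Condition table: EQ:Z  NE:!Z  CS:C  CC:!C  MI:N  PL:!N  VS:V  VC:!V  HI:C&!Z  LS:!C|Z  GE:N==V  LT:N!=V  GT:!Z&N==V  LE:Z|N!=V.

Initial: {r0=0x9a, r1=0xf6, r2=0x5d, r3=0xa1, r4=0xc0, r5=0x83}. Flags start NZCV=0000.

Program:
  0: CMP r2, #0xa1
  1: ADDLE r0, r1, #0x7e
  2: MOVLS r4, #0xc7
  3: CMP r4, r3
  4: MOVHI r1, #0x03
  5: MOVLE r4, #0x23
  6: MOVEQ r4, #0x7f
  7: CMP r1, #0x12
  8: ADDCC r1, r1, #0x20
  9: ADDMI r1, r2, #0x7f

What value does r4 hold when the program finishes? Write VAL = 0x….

0: ✓ CMP  NZCV=1001
1: · ADDLE
2: ✓ MOVLS  r4←0xc7
3: ✓ CMP  NZCV=0010
4: ✓ MOVHI  r1←0x03
5: · MOVLE
6: · MOVEQ
7: ✓ CMP  NZCV=1000
8: ✓ ADDCC  r1←0x23
9: ✓ ADDMI  r1←0xdc

VAL = 0xc7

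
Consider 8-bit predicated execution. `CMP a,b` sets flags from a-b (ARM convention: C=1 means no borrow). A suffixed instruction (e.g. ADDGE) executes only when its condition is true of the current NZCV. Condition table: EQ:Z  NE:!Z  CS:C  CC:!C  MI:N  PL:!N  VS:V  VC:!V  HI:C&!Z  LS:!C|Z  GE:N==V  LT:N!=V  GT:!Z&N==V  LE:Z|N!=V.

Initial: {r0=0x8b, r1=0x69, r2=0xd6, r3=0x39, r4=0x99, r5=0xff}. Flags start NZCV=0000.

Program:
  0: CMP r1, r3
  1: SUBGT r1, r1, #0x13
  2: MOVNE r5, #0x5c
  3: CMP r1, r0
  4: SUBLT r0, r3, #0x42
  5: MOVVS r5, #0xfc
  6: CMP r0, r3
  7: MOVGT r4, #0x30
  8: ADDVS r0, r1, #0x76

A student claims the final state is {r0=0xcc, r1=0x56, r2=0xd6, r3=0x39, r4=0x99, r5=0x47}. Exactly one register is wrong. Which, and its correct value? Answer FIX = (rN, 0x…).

[0] flags=0010 → (cmp)
[1] flags=0010 GT?T → r1=0x56
[2] flags=0010 NE?T → r5=0x5c
[3] flags=1001 → (cmp)
[4] flags=1001 LT?F → skip
[5] flags=1001 VS?T → r5=0xfc
[6] flags=0011 → (cmp)
[7] flags=0011 GT?F → skip
[8] flags=0011 VS?T → r0=0xcc

FIX = (r5, 0xfc)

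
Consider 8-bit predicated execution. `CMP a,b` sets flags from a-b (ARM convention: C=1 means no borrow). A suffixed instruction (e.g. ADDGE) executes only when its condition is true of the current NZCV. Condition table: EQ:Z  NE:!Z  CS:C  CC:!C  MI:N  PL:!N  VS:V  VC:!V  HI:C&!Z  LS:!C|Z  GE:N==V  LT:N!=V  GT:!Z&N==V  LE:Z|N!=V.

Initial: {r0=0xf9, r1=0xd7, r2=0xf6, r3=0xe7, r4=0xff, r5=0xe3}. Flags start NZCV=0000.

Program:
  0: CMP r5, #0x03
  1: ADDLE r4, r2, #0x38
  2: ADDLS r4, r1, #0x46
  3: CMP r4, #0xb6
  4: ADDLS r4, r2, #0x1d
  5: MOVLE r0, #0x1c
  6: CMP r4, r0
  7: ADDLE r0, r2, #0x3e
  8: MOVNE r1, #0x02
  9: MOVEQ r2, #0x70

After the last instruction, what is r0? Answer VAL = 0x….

VAL = 0xf9

0: ✓ CMP  NZCV=1010
1: ✓ ADDLE  r4←0x2e
2: · ADDLS
3: ✓ CMP  NZCV=0000
4: ✓ ADDLS  r4←0x13
5: · MOVLE
6: ✓ CMP  NZCV=0000
7: · ADDLE
8: ✓ MOVNE  r1←0x02
9: · MOVEQ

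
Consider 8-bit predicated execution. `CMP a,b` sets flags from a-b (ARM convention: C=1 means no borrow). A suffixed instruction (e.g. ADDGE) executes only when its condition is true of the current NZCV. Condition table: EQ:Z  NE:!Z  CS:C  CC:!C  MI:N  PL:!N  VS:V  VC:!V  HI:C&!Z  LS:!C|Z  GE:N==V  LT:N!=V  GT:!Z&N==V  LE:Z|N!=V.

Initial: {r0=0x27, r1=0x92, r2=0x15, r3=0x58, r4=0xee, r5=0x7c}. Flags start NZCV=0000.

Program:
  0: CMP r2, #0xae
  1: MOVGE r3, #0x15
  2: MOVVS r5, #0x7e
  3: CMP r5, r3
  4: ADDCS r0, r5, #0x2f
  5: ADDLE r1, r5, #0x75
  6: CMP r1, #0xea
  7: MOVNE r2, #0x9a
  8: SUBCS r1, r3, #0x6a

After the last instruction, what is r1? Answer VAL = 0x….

[0] flags=0000 → (cmp)
[1] flags=0000 GE?T → r3=0x15
[2] flags=0000 VS?F → skip
[3] flags=0010 → (cmp)
[4] flags=0010 CS?T → r0=0xab
[5] flags=0010 LE?F → skip
[6] flags=1000 → (cmp)
[7] flags=1000 NE?T → r2=0x9a
[8] flags=1000 CS?F → skip

VAL = 0x92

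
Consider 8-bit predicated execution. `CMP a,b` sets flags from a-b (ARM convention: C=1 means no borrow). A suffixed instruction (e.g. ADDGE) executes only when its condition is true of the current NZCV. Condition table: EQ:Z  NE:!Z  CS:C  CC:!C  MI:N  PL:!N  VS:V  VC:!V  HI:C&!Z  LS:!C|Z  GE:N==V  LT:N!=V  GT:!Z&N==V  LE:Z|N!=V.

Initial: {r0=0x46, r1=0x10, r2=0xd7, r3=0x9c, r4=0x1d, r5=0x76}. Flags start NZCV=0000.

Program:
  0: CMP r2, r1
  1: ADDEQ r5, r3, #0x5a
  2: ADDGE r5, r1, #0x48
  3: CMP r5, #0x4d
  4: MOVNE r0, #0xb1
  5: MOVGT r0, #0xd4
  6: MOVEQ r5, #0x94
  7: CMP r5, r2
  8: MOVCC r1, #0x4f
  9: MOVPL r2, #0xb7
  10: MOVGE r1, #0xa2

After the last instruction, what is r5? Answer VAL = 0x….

[0] flags=1010 → (cmp)
[1] flags=1010 EQ?F → skip
[2] flags=1010 GE?F → skip
[3] flags=0010 → (cmp)
[4] flags=0010 NE?T → r0=0xb1
[5] flags=0010 GT?T → r0=0xd4
[6] flags=0010 EQ?F → skip
[7] flags=1001 → (cmp)
[8] flags=1001 CC?T → r1=0x4f
[9] flags=1001 PL?F → skip
[10] flags=1001 GE?T → r1=0xa2

VAL = 0x76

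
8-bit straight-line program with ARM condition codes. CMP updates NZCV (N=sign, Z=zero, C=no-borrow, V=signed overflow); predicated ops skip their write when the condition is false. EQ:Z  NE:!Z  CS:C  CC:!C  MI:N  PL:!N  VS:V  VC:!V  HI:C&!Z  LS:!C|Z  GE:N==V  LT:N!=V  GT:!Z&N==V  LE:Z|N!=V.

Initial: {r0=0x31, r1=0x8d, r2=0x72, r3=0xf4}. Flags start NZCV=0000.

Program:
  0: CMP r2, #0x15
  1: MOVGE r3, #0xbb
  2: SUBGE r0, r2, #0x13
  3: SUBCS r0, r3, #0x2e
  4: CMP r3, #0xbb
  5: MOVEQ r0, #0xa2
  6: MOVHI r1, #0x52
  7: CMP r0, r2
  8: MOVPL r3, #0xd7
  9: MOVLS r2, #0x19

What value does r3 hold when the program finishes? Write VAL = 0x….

[0] flags=0010 → (cmp)
[1] flags=0010 GE?T → r3=0xbb
[2] flags=0010 GE?T → r0=0x5f
[3] flags=0010 CS?T → r0=0x8d
[4] flags=0110 → (cmp)
[5] flags=0110 EQ?T → r0=0xa2
[6] flags=0110 HI?F → skip
[7] flags=0011 → (cmp)
[8] flags=0011 PL?T → r3=0xd7
[9] flags=0011 LS?F → skip

VAL = 0xd7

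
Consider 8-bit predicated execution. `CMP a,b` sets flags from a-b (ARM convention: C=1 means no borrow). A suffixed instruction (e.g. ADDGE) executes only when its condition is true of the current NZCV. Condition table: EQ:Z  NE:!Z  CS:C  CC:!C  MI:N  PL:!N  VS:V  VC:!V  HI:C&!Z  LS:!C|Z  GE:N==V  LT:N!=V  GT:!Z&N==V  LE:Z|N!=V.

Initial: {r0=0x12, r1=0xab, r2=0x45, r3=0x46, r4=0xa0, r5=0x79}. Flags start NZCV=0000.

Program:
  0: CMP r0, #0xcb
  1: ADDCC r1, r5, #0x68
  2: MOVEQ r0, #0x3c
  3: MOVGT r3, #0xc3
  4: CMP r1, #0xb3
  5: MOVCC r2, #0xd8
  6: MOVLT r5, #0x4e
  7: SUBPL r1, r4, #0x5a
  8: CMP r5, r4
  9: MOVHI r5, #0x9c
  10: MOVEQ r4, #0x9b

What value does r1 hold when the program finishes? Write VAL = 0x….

VAL = 0x46

[0] flags=0000 → (cmp)
[1] flags=0000 CC?T → r1=0xe1
[2] flags=0000 EQ?F → skip
[3] flags=0000 GT?T → r3=0xc3
[4] flags=0010 → (cmp)
[5] flags=0010 CC?F → skip
[6] flags=0010 LT?F → skip
[7] flags=0010 PL?T → r1=0x46
[8] flags=1001 → (cmp)
[9] flags=1001 HI?F → skip
[10] flags=1001 EQ?F → skip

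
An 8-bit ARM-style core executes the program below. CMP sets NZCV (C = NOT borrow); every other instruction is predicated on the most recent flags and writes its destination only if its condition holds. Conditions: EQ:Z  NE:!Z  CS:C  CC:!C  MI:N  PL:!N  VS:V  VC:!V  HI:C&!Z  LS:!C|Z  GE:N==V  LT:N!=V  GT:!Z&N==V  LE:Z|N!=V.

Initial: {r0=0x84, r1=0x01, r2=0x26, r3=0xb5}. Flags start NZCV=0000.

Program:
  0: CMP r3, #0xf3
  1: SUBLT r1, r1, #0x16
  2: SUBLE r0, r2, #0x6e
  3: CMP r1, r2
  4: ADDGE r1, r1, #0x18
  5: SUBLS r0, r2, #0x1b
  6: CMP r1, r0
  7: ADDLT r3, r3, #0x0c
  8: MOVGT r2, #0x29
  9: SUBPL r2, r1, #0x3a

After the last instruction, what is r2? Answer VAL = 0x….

[0] flags=1000 → (cmp)
[1] flags=1000 LT?T → r1=0xeb
[2] flags=1000 LE?T → r0=0xb8
[3] flags=1010 → (cmp)
[4] flags=1010 GE?F → skip
[5] flags=1010 LS?F → skip
[6] flags=0010 → (cmp)
[7] flags=0010 LT?F → skip
[8] flags=0010 GT?T → r2=0x29
[9] flags=0010 PL?T → r2=0xb1

VAL = 0xb1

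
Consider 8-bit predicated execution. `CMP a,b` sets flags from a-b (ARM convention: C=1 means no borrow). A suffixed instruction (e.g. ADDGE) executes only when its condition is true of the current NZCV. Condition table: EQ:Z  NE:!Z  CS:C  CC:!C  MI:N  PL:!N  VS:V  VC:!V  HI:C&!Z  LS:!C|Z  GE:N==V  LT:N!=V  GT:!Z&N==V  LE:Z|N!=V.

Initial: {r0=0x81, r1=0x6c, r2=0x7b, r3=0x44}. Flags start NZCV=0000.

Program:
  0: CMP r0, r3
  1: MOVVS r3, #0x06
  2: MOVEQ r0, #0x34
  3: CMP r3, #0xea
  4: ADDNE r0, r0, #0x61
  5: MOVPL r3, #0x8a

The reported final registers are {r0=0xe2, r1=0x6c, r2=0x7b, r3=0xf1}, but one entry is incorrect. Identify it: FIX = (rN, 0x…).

[0] flags=0011 → (cmp)
[1] flags=0011 VS?T → r3=0x06
[2] flags=0011 EQ?F → skip
[3] flags=0000 → (cmp)
[4] flags=0000 NE?T → r0=0xe2
[5] flags=0000 PL?T → r3=0x8a

FIX = (r3, 0x8a)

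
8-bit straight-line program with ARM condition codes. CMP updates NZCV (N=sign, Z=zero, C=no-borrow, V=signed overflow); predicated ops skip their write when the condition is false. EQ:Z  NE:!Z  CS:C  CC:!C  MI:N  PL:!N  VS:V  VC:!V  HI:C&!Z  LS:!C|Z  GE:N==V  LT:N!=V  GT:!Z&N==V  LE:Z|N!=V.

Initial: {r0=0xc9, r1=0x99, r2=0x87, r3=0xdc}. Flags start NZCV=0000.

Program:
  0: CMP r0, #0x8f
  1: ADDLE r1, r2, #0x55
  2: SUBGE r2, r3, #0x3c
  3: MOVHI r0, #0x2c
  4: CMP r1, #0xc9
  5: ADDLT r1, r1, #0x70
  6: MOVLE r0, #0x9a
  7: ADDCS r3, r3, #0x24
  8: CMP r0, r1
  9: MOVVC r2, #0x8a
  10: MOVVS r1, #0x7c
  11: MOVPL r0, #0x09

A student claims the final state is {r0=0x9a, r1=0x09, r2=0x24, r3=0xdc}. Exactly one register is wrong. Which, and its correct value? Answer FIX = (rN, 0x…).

FIX = (r2, 0x8a)

0: ✓ CMP  NZCV=0010
1: · ADDLE
2: ✓ SUBGE  r2←0xa0
3: ✓ MOVHI  r0←0x2c
4: ✓ CMP  NZCV=1000
5: ✓ ADDLT  r1←0x09
6: ✓ MOVLE  r0←0x9a
7: · ADDCS
8: ✓ CMP  NZCV=1010
9: ✓ MOVVC  r2←0x8a
10: · MOVVS
11: · MOVPL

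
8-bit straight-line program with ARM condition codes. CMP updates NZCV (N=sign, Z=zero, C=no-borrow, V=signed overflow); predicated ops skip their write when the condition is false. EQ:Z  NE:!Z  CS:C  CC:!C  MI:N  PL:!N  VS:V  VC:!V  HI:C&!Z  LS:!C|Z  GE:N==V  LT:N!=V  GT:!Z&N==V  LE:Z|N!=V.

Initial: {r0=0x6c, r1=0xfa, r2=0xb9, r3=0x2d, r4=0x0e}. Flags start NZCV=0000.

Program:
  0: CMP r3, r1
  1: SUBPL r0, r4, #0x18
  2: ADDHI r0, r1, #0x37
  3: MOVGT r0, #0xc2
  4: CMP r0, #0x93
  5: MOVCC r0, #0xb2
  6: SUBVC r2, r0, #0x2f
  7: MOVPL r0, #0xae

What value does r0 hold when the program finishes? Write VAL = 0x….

VAL = 0xae

[0] flags=0000 → (cmp)
[1] flags=0000 PL?T → r0=0xf6
[2] flags=0000 HI?F → skip
[3] flags=0000 GT?T → r0=0xc2
[4] flags=0010 → (cmp)
[5] flags=0010 CC?F → skip
[6] flags=0010 VC?T → r2=0x93
[7] flags=0010 PL?T → r0=0xae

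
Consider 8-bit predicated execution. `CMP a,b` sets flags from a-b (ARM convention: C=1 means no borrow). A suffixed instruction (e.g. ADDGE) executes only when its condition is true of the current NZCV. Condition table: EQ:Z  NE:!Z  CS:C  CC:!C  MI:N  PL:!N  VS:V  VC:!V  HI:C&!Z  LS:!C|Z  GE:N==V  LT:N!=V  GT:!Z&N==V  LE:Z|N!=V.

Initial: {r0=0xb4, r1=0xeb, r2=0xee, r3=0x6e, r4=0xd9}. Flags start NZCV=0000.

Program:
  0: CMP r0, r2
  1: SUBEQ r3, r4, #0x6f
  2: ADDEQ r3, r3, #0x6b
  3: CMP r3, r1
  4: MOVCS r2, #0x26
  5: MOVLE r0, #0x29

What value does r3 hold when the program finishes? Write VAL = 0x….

VAL = 0x6e

[0] flags=1000 → (cmp)
[1] flags=1000 EQ?F → skip
[2] flags=1000 EQ?F → skip
[3] flags=1001 → (cmp)
[4] flags=1001 CS?F → skip
[5] flags=1001 LE?F → skip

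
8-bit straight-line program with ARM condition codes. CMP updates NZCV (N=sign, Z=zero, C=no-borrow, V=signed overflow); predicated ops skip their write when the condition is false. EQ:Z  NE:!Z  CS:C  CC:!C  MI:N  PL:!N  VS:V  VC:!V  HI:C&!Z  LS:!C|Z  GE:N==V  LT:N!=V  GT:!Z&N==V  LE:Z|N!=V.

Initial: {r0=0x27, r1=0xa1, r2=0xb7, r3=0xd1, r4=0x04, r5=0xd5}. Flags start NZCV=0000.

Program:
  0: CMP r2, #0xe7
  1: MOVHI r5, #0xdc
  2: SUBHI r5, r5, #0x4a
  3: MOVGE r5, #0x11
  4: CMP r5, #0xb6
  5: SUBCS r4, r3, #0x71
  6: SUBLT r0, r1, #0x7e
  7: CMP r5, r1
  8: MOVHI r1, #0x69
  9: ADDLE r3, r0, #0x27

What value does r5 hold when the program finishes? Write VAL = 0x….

0: ✓ CMP  NZCV=1000
1: · MOVHI
2: · SUBHI
3: · MOVGE
4: ✓ CMP  NZCV=0010
5: ✓ SUBCS  r4←0x60
6: · SUBLT
7: ✓ CMP  NZCV=0010
8: ✓ MOVHI  r1←0x69
9: · ADDLE

VAL = 0xd5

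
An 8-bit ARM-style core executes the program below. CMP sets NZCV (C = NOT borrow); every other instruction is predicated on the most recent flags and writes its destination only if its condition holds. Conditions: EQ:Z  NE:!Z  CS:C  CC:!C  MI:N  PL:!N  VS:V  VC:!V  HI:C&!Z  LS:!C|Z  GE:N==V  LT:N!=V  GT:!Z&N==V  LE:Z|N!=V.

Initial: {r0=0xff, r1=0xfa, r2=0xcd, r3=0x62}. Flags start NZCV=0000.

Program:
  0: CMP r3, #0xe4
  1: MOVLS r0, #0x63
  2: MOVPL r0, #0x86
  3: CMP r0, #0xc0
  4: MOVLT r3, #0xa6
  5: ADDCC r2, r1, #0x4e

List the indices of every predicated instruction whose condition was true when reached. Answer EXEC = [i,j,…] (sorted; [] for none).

0: ✓ CMP  NZCV=0000
1: ✓ MOVLS  r0←0x63
2: ✓ MOVPL  r0←0x86
3: ✓ CMP  NZCV=1000
4: ✓ MOVLT  r3←0xa6
5: ✓ ADDCC  r2←0x48

EXEC = [1,2,4,5]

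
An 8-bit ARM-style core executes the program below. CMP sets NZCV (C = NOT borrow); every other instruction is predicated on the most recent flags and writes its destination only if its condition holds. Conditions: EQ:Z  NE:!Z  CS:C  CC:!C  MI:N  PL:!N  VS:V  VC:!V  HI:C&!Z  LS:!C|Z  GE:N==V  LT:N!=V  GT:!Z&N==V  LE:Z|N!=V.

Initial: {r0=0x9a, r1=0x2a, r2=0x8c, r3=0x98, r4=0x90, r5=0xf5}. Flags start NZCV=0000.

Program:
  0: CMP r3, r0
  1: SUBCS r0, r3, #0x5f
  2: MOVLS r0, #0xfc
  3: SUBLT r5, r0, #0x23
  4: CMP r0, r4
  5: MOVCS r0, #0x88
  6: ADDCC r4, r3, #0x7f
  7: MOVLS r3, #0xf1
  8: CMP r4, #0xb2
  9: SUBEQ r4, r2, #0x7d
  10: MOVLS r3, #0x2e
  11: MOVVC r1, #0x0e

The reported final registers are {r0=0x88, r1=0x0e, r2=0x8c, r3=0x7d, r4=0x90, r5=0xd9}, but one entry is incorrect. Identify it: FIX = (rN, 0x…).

FIX = (r3, 0x2e)

[0] flags=1000 → (cmp)
[1] flags=1000 CS?F → skip
[2] flags=1000 LS?T → r0=0xfc
[3] flags=1000 LT?T → r5=0xd9
[4] flags=0010 → (cmp)
[5] flags=0010 CS?T → r0=0x88
[6] flags=0010 CC?F → skip
[7] flags=0010 LS?F → skip
[8] flags=1000 → (cmp)
[9] flags=1000 EQ?F → skip
[10] flags=1000 LS?T → r3=0x2e
[11] flags=1000 VC?T → r1=0x0e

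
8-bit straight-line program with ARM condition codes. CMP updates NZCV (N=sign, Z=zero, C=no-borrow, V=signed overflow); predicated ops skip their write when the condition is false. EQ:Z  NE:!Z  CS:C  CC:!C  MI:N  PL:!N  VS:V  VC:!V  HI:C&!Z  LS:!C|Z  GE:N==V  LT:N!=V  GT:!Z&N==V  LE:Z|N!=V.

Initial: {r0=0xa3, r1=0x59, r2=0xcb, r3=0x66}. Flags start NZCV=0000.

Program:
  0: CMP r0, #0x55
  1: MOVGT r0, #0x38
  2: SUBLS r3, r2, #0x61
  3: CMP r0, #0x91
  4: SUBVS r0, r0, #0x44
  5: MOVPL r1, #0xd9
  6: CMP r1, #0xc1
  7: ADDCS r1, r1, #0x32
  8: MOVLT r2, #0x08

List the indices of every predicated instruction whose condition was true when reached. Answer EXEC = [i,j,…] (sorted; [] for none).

EXEC = [5,7]

[0] flags=0011 → (cmp)
[1] flags=0011 GT?F → skip
[2] flags=0011 LS?F → skip
[3] flags=0010 → (cmp)
[4] flags=0010 VS?F → skip
[5] flags=0010 PL?T → r1=0xd9
[6] flags=0010 → (cmp)
[7] flags=0010 CS?T → r1=0x0b
[8] flags=0010 LT?F → skip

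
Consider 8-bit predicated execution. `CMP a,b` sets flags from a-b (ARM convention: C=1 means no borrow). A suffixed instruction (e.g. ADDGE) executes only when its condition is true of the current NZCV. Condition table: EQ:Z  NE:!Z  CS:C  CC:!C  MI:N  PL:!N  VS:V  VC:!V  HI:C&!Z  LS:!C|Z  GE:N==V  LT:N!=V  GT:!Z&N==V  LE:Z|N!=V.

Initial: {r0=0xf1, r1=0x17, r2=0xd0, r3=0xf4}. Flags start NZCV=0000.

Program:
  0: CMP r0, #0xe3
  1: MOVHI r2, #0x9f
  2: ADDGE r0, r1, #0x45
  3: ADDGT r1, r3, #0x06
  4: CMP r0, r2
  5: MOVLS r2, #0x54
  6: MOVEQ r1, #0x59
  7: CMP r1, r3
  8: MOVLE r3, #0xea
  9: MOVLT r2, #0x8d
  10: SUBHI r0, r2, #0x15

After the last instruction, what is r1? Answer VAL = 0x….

VAL = 0xfa

0: ✓ CMP  NZCV=0010
1: ✓ MOVHI  r2←0x9f
2: ✓ ADDGE  r0←0x5c
3: ✓ ADDGT  r1←0xfa
4: ✓ CMP  NZCV=1001
5: ✓ MOVLS  r2←0x54
6: · MOVEQ
7: ✓ CMP  NZCV=0010
8: · MOVLE
9: · MOVLT
10: ✓ SUBHI  r0←0x3f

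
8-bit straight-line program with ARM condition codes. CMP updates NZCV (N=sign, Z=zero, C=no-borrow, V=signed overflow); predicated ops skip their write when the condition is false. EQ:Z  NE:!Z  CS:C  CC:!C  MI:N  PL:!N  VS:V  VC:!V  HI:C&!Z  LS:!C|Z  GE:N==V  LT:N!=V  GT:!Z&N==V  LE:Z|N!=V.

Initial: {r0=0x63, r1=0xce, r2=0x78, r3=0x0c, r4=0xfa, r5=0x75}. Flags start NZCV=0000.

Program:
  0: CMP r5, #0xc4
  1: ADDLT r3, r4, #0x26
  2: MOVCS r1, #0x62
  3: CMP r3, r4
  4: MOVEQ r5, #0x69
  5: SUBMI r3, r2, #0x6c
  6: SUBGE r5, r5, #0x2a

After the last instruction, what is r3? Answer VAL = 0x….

VAL = 0x0c

[0] flags=1001 → (cmp)
[1] flags=1001 LT?F → skip
[2] flags=1001 CS?F → skip
[3] flags=0000 → (cmp)
[4] flags=0000 EQ?F → skip
[5] flags=0000 MI?F → skip
[6] flags=0000 GE?T → r5=0x4b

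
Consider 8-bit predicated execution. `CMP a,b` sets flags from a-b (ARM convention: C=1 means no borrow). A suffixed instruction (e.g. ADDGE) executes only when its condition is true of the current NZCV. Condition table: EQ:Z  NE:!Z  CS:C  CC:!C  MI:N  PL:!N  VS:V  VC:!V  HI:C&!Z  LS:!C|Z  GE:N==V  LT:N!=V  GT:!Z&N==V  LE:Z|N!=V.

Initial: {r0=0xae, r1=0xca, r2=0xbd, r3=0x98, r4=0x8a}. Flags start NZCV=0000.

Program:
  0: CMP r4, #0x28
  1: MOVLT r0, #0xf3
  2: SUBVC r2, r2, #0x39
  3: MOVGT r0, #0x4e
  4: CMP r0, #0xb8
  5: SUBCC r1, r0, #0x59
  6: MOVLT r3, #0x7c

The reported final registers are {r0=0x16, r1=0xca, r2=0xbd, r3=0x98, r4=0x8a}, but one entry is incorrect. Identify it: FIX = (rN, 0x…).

0: ✓ CMP  NZCV=0011
1: ✓ MOVLT  r0←0xf3
2: · SUBVC
3: · MOVGT
4: ✓ CMP  NZCV=0010
5: · SUBCC
6: · MOVLT

FIX = (r0, 0xf3)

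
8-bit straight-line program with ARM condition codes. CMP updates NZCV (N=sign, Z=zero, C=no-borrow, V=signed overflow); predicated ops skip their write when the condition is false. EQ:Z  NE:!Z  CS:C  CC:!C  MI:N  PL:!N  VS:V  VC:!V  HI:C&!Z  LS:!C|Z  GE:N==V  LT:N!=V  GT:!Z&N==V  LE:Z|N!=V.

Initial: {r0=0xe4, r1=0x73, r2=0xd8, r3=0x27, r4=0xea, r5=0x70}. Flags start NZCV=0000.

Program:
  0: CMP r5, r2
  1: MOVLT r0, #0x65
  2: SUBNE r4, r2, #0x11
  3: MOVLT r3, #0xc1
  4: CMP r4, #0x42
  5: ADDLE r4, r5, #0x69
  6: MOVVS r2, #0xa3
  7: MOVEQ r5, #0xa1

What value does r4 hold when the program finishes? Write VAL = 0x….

VAL = 0xd9

0: ✓ CMP  NZCV=1001
1: · MOVLT
2: ✓ SUBNE  r4←0xc7
3: · MOVLT
4: ✓ CMP  NZCV=1010
5: ✓ ADDLE  r4←0xd9
6: · MOVVS
7: · MOVEQ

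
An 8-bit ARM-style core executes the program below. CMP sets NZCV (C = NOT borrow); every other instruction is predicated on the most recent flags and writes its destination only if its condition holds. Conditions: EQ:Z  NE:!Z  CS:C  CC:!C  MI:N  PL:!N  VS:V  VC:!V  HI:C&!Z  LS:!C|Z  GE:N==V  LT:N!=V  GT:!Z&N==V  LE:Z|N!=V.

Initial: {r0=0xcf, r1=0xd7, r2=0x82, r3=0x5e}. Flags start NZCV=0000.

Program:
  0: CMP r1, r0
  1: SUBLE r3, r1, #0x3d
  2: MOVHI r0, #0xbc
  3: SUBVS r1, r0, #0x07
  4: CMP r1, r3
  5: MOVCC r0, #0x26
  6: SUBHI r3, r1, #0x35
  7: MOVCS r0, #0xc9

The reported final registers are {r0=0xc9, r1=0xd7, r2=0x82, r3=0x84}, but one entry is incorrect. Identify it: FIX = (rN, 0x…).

0: ✓ CMP  NZCV=0010
1: · SUBLE
2: ✓ MOVHI  r0←0xbc
3: · SUBVS
4: ✓ CMP  NZCV=0011
5: · MOVCC
6: ✓ SUBHI  r3←0xa2
7: ✓ MOVCS  r0←0xc9

FIX = (r3, 0xa2)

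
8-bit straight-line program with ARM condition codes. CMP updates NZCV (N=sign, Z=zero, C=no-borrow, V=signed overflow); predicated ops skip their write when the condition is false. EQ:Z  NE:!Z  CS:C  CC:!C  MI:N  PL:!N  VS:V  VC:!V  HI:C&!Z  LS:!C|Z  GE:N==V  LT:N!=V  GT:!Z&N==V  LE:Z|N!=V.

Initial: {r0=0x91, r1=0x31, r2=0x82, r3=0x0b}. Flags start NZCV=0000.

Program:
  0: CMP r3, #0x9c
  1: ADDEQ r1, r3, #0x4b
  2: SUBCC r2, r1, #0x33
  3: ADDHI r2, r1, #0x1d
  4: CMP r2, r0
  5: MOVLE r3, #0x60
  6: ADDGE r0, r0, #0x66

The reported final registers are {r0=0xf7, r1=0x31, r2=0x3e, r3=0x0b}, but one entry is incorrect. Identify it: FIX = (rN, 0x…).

FIX = (r2, 0xfe)

0: ✓ CMP  NZCV=0000
1: · ADDEQ
2: ✓ SUBCC  r2←0xfe
3: · ADDHI
4: ✓ CMP  NZCV=0010
5: · MOVLE
6: ✓ ADDGE  r0←0xf7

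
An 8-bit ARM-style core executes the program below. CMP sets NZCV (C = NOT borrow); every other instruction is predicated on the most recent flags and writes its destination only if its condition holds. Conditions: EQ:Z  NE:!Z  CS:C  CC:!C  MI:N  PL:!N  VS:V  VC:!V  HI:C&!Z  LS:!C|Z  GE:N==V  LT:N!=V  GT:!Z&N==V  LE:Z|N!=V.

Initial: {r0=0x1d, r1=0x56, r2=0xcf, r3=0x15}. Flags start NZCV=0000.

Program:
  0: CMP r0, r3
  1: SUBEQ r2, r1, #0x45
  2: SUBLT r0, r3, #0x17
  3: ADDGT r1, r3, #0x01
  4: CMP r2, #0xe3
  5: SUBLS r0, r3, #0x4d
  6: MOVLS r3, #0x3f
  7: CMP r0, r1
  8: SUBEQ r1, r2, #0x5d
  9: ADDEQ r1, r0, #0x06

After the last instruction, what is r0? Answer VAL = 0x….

[0] flags=0010 → (cmp)
[1] flags=0010 EQ?F → skip
[2] flags=0010 LT?F → skip
[3] flags=0010 GT?T → r1=0x16
[4] flags=1000 → (cmp)
[5] flags=1000 LS?T → r0=0xc8
[6] flags=1000 LS?T → r3=0x3f
[7] flags=1010 → (cmp)
[8] flags=1010 EQ?F → skip
[9] flags=1010 EQ?F → skip

VAL = 0xc8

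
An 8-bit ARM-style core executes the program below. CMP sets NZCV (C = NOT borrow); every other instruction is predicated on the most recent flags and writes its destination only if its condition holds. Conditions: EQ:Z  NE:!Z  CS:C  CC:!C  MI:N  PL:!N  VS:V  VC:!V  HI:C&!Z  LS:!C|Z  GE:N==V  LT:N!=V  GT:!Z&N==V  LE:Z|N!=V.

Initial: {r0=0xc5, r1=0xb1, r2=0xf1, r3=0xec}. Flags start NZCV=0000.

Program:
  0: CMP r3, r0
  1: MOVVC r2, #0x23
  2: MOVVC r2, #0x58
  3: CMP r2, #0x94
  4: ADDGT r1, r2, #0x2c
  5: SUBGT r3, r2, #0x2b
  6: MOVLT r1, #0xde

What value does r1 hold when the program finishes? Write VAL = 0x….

VAL = 0x84

0: ✓ CMP  NZCV=0010
1: ✓ MOVVC  r2←0x23
2: ✓ MOVVC  r2←0x58
3: ✓ CMP  NZCV=1001
4: ✓ ADDGT  r1←0x84
5: ✓ SUBGT  r3←0x2d
6: · MOVLT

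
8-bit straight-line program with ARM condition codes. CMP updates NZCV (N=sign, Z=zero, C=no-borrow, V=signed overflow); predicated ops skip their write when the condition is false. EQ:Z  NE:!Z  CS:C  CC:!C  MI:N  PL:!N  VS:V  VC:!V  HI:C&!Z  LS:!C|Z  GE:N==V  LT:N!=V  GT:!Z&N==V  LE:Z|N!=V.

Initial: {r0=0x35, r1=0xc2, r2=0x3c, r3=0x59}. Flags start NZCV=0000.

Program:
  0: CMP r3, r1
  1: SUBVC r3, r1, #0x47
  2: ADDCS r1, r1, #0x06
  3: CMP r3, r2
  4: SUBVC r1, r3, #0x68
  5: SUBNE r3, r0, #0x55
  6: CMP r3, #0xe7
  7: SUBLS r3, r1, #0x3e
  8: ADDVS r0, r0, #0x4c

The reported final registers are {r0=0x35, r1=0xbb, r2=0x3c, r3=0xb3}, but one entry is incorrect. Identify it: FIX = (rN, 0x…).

0: ✓ CMP  NZCV=1001
1: · SUBVC
2: · ADDCS
3: ✓ CMP  NZCV=0010
4: ✓ SUBVC  r1←0xf1
5: ✓ SUBNE  r3←0xe0
6: ✓ CMP  NZCV=1000
7: ✓ SUBLS  r3←0xb3
8: · ADDVS

FIX = (r1, 0xf1)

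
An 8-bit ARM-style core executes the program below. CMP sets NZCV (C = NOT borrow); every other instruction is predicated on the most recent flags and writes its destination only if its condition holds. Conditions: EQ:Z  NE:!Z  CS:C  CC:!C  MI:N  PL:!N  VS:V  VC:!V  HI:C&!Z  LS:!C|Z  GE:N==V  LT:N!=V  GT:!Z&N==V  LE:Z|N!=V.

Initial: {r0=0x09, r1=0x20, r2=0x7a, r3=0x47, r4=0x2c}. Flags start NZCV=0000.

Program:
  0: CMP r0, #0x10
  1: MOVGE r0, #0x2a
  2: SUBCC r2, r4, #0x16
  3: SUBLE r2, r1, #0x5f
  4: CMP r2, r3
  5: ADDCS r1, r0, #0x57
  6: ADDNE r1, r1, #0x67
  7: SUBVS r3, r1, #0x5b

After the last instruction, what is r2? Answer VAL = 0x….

VAL = 0xc1

0: ✓ CMP  NZCV=1000
1: · MOVGE
2: ✓ SUBCC  r2←0x16
3: ✓ SUBLE  r2←0xc1
4: ✓ CMP  NZCV=0011
5: ✓ ADDCS  r1←0x60
6: ✓ ADDNE  r1←0xc7
7: ✓ SUBVS  r3←0x6c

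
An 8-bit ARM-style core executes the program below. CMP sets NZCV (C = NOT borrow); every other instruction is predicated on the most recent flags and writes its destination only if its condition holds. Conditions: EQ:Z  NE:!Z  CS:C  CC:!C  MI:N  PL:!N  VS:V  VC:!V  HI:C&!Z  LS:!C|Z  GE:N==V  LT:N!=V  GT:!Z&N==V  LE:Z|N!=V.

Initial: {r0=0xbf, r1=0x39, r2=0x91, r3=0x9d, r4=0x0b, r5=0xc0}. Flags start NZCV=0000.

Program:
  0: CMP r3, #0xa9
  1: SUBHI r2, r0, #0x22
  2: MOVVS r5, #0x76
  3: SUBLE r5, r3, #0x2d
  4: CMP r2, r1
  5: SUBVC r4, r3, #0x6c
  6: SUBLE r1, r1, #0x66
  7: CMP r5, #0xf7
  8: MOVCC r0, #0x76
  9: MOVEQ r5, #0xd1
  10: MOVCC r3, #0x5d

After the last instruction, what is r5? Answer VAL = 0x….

VAL = 0x70

[0] flags=1000 → (cmp)
[1] flags=1000 HI?F → skip
[2] flags=1000 VS?F → skip
[3] flags=1000 LE?T → r5=0x70
[4] flags=0011 → (cmp)
[5] flags=0011 VC?F → skip
[6] flags=0011 LE?T → r1=0xd3
[7] flags=0000 → (cmp)
[8] flags=0000 CC?T → r0=0x76
[9] flags=0000 EQ?F → skip
[10] flags=0000 CC?T → r3=0x5d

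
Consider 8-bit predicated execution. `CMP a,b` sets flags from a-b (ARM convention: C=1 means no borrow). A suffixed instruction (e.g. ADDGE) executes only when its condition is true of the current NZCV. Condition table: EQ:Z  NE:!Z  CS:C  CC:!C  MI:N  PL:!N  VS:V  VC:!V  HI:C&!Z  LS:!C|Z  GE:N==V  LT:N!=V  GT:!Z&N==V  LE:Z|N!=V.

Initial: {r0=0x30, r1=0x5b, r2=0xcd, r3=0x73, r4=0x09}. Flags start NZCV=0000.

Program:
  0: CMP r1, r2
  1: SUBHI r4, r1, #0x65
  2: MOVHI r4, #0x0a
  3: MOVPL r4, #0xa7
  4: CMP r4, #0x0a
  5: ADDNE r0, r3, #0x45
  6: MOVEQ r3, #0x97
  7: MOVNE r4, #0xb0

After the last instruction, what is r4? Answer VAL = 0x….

[0] flags=1001 → (cmp)
[1] flags=1001 HI?F → skip
[2] flags=1001 HI?F → skip
[3] flags=1001 PL?F → skip
[4] flags=1000 → (cmp)
[5] flags=1000 NE?T → r0=0xb8
[6] flags=1000 EQ?F → skip
[7] flags=1000 NE?T → r4=0xb0

VAL = 0xb0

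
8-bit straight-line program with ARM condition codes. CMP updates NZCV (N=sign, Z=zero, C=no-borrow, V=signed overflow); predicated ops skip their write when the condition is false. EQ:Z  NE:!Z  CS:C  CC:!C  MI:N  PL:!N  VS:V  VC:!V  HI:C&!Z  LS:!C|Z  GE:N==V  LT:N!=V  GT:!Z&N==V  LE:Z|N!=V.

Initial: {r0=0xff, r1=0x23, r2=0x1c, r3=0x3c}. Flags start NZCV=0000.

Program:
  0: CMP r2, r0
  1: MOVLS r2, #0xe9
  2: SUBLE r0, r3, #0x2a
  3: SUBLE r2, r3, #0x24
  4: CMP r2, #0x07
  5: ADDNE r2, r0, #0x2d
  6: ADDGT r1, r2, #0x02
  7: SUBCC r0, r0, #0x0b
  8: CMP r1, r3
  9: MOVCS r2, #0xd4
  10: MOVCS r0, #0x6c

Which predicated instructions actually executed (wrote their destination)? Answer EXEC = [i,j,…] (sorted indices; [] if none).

EXEC = [1,5]

[0] flags=0000 → (cmp)
[1] flags=0000 LS?T → r2=0xe9
[2] flags=0000 LE?F → skip
[3] flags=0000 LE?F → skip
[4] flags=1010 → (cmp)
[5] flags=1010 NE?T → r2=0x2c
[6] flags=1010 GT?F → skip
[7] flags=1010 CC?F → skip
[8] flags=1000 → (cmp)
[9] flags=1000 CS?F → skip
[10] flags=1000 CS?F → skip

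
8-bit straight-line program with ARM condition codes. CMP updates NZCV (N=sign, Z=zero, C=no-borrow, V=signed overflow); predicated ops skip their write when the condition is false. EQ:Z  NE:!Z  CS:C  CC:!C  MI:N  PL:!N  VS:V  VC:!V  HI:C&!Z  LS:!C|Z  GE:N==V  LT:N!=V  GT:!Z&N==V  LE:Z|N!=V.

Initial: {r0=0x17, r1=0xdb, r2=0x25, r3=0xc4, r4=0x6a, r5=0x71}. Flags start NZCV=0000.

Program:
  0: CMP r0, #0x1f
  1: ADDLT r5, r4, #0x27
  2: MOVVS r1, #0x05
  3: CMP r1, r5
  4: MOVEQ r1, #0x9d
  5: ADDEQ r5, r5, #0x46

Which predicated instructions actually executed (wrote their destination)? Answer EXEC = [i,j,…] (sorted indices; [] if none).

0: ✓ CMP  NZCV=1000
1: ✓ ADDLT  r5←0x91
2: · MOVVS
3: ✓ CMP  NZCV=0010
4: · MOVEQ
5: · ADDEQ

EXEC = [1]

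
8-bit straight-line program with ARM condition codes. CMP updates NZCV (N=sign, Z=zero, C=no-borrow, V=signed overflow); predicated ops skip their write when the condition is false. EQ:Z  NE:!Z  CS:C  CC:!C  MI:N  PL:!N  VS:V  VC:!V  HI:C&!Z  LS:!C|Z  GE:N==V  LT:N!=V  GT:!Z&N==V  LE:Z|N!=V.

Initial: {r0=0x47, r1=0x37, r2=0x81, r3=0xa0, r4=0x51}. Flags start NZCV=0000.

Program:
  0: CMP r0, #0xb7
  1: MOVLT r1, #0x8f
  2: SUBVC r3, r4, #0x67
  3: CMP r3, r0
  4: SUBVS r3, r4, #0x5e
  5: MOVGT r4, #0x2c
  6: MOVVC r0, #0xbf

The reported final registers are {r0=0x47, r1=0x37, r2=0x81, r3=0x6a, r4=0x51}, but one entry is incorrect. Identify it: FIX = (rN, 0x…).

FIX = (r3, 0xf3)

0: ✓ CMP  NZCV=1001
1: · MOVLT
2: · SUBVC
3: ✓ CMP  NZCV=0011
4: ✓ SUBVS  r3←0xf3
5: · MOVGT
6: · MOVVC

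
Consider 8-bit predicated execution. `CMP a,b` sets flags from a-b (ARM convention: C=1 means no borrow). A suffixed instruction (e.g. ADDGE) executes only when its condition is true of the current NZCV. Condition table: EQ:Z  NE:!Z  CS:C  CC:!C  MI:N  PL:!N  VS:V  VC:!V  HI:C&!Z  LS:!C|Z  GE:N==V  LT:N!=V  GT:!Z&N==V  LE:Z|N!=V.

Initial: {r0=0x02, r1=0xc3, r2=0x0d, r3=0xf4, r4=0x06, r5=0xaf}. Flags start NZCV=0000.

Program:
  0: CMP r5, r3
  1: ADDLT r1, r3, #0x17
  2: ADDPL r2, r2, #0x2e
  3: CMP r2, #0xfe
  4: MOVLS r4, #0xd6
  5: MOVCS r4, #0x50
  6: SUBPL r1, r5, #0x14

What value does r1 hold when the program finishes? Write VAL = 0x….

VAL = 0x9b

0: ✓ CMP  NZCV=1000
1: ✓ ADDLT  r1←0x0b
2: · ADDPL
3: ✓ CMP  NZCV=0000
4: ✓ MOVLS  r4←0xd6
5: · MOVCS
6: ✓ SUBPL  r1←0x9b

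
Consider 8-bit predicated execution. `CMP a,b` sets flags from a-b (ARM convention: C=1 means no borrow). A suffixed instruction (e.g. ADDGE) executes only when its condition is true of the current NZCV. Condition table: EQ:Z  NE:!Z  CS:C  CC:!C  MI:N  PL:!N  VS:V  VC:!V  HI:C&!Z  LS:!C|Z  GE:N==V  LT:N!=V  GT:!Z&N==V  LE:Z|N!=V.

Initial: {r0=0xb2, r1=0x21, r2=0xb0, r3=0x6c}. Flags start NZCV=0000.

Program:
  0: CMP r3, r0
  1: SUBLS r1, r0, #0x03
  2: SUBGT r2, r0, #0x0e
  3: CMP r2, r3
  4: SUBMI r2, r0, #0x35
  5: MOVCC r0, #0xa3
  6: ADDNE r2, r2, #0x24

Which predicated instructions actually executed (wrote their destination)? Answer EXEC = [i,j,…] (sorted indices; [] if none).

[0] flags=1001 → (cmp)
[1] flags=1001 LS?T → r1=0xaf
[2] flags=1001 GT?T → r2=0xa4
[3] flags=0011 → (cmp)
[4] flags=0011 MI?F → skip
[5] flags=0011 CC?F → skip
[6] flags=0011 NE?T → r2=0xc8

EXEC = [1,2,6]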